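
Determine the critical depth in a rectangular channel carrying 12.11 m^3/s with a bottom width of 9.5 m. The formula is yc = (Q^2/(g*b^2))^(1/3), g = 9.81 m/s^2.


Using yc = (Q^2 / (g * b^2))^(1/3):
Q^2 = 12.11^2 = 146.65.
g * b^2 = 9.81 * 9.5^2 = 9.81 * 90.25 = 885.35.
Q^2 / (g*b^2) = 146.65 / 885.35 = 0.1656.
yc = 0.1656^(1/3) = 0.5492 m.

0.5492


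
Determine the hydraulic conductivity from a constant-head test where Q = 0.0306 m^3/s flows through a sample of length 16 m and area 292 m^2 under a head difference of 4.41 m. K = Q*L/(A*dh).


From K = Q*L / (A*dh):
Numerator: Q*L = 0.0306 * 16 = 0.4896.
Denominator: A*dh = 292 * 4.41 = 1287.72.
K = 0.4896 / 1287.72 = 0.00038 m/s.

0.00038


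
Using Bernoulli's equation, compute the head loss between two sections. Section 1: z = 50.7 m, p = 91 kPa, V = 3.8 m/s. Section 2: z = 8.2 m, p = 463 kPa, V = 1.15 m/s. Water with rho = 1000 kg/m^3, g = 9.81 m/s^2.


Total head at each section: H = z + p/(rho*g) + V^2/(2g).
H1 = 50.7 + 91*1000/(1000*9.81) + 3.8^2/(2*9.81)
   = 50.7 + 9.276 + 0.736
   = 60.712 m.
H2 = 8.2 + 463*1000/(1000*9.81) + 1.15^2/(2*9.81)
   = 8.2 + 47.197 + 0.0674
   = 55.464 m.
h_L = H1 - H2 = 60.712 - 55.464 = 5.248 m.

5.248


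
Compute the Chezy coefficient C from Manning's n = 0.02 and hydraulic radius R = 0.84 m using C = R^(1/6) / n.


The Chezy coefficient relates to Manning's n through C = R^(1/6) / n.
R^(1/6) = 0.84^(1/6) = 0.971359.
C = 0.971359 / 0.02 = 48.57 m^(1/2)/s.

48.57


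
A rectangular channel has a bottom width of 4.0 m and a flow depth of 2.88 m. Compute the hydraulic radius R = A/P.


For a rectangular section:
Flow area A = b * y = 4.0 * 2.88 = 11.52 m^2.
Wetted perimeter P = b + 2y = 4.0 + 2*2.88 = 9.76 m.
Hydraulic radius R = A/P = 11.52 / 9.76 = 1.1803 m.

1.1803


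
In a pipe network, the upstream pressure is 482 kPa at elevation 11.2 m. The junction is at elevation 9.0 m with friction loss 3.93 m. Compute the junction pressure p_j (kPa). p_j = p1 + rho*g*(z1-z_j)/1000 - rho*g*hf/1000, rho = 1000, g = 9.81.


Junction pressure: p_j = p1 + rho*g*(z1 - z_j)/1000 - rho*g*hf/1000.
Elevation term = 1000*9.81*(11.2 - 9.0)/1000 = 21.582 kPa.
Friction term = 1000*9.81*3.93/1000 = 38.553 kPa.
p_j = 482 + 21.582 - 38.553 = 465.03 kPa.

465.03


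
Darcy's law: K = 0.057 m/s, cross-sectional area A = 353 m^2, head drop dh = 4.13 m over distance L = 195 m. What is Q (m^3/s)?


Darcy's law: Q = K * A * i, where i = dh/L.
Hydraulic gradient i = 4.13 / 195 = 0.021179.
Q = 0.057 * 353 * 0.021179
  = 0.4262 m^3/s.

0.4262


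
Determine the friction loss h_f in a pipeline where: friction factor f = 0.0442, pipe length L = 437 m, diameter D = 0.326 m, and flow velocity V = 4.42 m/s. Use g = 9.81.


Darcy-Weisbach equation: h_f = f * (L/D) * V^2/(2g).
f * L/D = 0.0442 * 437/0.326 = 59.2497.
V^2/(2g) = 4.42^2 / (2*9.81) = 19.5364 / 19.62 = 0.9957 m.
h_f = 59.2497 * 0.9957 = 58.997 m.

58.997


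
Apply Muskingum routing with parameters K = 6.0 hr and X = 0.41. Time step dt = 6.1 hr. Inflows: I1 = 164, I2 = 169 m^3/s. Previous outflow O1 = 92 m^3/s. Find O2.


Muskingum coefficients:
denom = 2*K*(1-X) + dt = 2*6.0*(1-0.41) + 6.1 = 13.18.
C0 = (dt - 2*K*X)/denom = (6.1 - 2*6.0*0.41)/13.18 = 0.0895.
C1 = (dt + 2*K*X)/denom = (6.1 + 2*6.0*0.41)/13.18 = 0.8361.
C2 = (2*K*(1-X) - dt)/denom = 0.0744.
O2 = C0*I2 + C1*I1 + C2*O1
   = 0.0895*169 + 0.8361*164 + 0.0744*92
   = 159.09 m^3/s.

159.09


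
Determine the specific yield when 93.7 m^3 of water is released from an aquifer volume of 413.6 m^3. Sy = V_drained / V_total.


Specific yield Sy = Volume drained / Total volume.
Sy = 93.7 / 413.6
   = 0.2265.

0.2265


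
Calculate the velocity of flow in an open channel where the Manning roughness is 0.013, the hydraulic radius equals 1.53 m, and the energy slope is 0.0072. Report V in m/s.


Manning's equation gives V = (1/n) * R^(2/3) * S^(1/2).
First, compute R^(2/3) = 1.53^(2/3) = 1.3278.
Next, S^(1/2) = 0.0072^(1/2) = 0.084853.
Then 1/n = 1/0.013 = 76.92.
V = 76.92 * 1.3278 * 0.084853 = 8.6666 m/s.

8.6666


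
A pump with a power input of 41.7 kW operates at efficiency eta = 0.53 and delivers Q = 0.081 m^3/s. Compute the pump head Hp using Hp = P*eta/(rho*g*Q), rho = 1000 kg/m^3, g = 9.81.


Pump head formula: Hp = P * eta / (rho * g * Q).
Numerator: P * eta = 41.7 * 1000 * 0.53 = 22101.0 W.
Denominator: rho * g * Q = 1000 * 9.81 * 0.081 = 794.61.
Hp = 22101.0 / 794.61 = 27.81 m.

27.81


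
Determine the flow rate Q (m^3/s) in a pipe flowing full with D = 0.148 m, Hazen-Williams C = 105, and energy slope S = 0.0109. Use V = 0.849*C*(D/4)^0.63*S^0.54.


For a full circular pipe, R = D/4 = 0.148/4 = 0.037 m.
V = 0.849 * 105 * 0.037^0.63 * 0.0109^0.54
  = 0.849 * 105 * 0.125305 * 0.087139
  = 0.9734 m/s.
Pipe area A = pi*D^2/4 = pi*0.148^2/4 = 0.0172 m^2.
Q = A * V = 0.0172 * 0.9734 = 0.0167 m^3/s.

0.0167


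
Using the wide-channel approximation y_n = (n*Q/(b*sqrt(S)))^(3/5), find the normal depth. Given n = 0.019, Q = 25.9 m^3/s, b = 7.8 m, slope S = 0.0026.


We use the wide-channel approximation y_n = (n*Q/(b*sqrt(S)))^(3/5).
sqrt(S) = sqrt(0.0026) = 0.05099.
Numerator: n*Q = 0.019 * 25.9 = 0.4921.
Denominator: b*sqrt(S) = 7.8 * 0.05099 = 0.397722.
arg = 1.2373.
y_n = 1.2373^(3/5) = 1.1363 m.

1.1363


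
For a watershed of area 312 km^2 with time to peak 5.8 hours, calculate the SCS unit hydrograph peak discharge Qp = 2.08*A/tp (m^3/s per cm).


SCS formula: Qp = 2.08 * A / tp.
Qp = 2.08 * 312 / 5.8
   = 648.96 / 5.8
   = 111.89 m^3/s per cm.

111.89


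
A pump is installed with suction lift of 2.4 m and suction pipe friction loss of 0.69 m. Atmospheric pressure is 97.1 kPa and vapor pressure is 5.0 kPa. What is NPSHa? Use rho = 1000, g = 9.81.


NPSHa = p_atm/(rho*g) - z_s - hf_s - p_vap/(rho*g).
p_atm/(rho*g) = 97.1*1000 / (1000*9.81) = 9.898 m.
p_vap/(rho*g) = 5.0*1000 / (1000*9.81) = 0.51 m.
NPSHa = 9.898 - 2.4 - 0.69 - 0.51
      = 6.3 m.

6.3


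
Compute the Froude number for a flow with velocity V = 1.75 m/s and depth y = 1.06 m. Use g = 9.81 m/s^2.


The Froude number is defined as Fr = V / sqrt(g*y).
g*y = 9.81 * 1.06 = 10.3986.
sqrt(g*y) = sqrt(10.3986) = 3.2247.
Fr = 1.75 / 3.2247 = 0.5427.

0.5427


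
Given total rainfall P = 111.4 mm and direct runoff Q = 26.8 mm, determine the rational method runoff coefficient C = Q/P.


The runoff coefficient C = runoff depth / rainfall depth.
C = 26.8 / 111.4
  = 0.2406.

0.2406


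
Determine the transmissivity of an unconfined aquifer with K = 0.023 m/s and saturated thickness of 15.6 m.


Transmissivity is defined as T = K * h.
T = 0.023 * 15.6
  = 0.3588 m^2/s.

0.3588


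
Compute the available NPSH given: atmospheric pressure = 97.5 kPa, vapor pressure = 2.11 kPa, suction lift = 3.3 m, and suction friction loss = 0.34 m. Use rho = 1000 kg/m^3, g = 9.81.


NPSHa = p_atm/(rho*g) - z_s - hf_s - p_vap/(rho*g).
p_atm/(rho*g) = 97.5*1000 / (1000*9.81) = 9.939 m.
p_vap/(rho*g) = 2.11*1000 / (1000*9.81) = 0.215 m.
NPSHa = 9.939 - 3.3 - 0.34 - 0.215
      = 6.08 m.

6.08


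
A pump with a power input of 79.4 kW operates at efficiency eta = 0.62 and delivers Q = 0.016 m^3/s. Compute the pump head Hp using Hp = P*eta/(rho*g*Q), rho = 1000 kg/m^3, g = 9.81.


Pump head formula: Hp = P * eta / (rho * g * Q).
Numerator: P * eta = 79.4 * 1000 * 0.62 = 49228.0 W.
Denominator: rho * g * Q = 1000 * 9.81 * 0.016 = 156.96.
Hp = 49228.0 / 156.96 = 313.63 m.

313.63


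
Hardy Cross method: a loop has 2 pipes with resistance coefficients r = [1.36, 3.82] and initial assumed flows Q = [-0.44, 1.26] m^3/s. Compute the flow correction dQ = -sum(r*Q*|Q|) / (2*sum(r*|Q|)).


Numerator terms (r*Q*|Q|): 1.36*-0.44*|-0.44| = -0.2633; 3.82*1.26*|1.26| = 6.0646.
Sum of numerator = 5.8013.
Denominator terms (r*|Q|): 1.36*|-0.44| = 0.5984; 3.82*|1.26| = 4.8132.
2 * sum of denominator = 2 * 5.4116 = 10.8232.
dQ = -5.8013 / 10.8232 = -0.536 m^3/s.

-0.536


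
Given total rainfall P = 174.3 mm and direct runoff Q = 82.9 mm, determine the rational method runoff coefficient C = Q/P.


The runoff coefficient C = runoff depth / rainfall depth.
C = 82.9 / 174.3
  = 0.4756.

0.4756


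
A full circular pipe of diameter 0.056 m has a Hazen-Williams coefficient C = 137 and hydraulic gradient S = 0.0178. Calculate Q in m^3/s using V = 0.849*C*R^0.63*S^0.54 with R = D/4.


For a full circular pipe, R = D/4 = 0.056/4 = 0.014 m.
V = 0.849 * 137 * 0.014^0.63 * 0.0178^0.54
  = 0.849 * 137 * 0.06793 * 0.11356
  = 0.8973 m/s.
Pipe area A = pi*D^2/4 = pi*0.056^2/4 = 0.0025 m^2.
Q = A * V = 0.0025 * 0.8973 = 0.0022 m^3/s.

0.0022


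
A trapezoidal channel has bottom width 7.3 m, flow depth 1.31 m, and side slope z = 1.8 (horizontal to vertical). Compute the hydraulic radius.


For a trapezoidal section with side slope z:
A = (b + z*y)*y = (7.3 + 1.8*1.31)*1.31 = 12.652 m^2.
P = b + 2*y*sqrt(1 + z^2) = 7.3 + 2*1.31*sqrt(1 + 1.8^2) = 12.695 m.
R = A/P = 12.652 / 12.695 = 0.9966 m.

0.9966


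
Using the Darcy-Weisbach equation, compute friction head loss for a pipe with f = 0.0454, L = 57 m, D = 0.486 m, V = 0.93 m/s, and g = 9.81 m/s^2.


Darcy-Weisbach equation: h_f = f * (L/D) * V^2/(2g).
f * L/D = 0.0454 * 57/0.486 = 5.3247.
V^2/(2g) = 0.93^2 / (2*9.81) = 0.8649 / 19.62 = 0.0441 m.
h_f = 5.3247 * 0.0441 = 0.235 m.

0.235


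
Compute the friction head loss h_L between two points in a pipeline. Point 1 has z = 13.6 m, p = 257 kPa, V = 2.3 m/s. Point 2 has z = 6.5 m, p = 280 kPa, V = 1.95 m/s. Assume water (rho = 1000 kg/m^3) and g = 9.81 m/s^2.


Total head at each section: H = z + p/(rho*g) + V^2/(2g).
H1 = 13.6 + 257*1000/(1000*9.81) + 2.3^2/(2*9.81)
   = 13.6 + 26.198 + 0.2696
   = 40.067 m.
H2 = 6.5 + 280*1000/(1000*9.81) + 1.95^2/(2*9.81)
   = 6.5 + 28.542 + 0.1938
   = 35.236 m.
h_L = H1 - H2 = 40.067 - 35.236 = 4.831 m.

4.831


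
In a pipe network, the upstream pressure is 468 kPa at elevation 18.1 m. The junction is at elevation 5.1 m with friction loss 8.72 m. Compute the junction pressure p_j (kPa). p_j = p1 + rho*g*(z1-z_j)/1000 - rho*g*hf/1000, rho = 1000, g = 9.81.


Junction pressure: p_j = p1 + rho*g*(z1 - z_j)/1000 - rho*g*hf/1000.
Elevation term = 1000*9.81*(18.1 - 5.1)/1000 = 127.53 kPa.
Friction term = 1000*9.81*8.72/1000 = 85.543 kPa.
p_j = 468 + 127.53 - 85.543 = 509.99 kPa.

509.99


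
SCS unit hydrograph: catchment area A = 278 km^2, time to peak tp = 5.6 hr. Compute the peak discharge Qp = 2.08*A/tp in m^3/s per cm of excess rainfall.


SCS formula: Qp = 2.08 * A / tp.
Qp = 2.08 * 278 / 5.6
   = 578.24 / 5.6
   = 103.26 m^3/s per cm.

103.26


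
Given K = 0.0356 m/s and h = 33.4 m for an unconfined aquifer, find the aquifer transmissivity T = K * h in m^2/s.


Transmissivity is defined as T = K * h.
T = 0.0356 * 33.4
  = 1.189 m^2/s.

1.189


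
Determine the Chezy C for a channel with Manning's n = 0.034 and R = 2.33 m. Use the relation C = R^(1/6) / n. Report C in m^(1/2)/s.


The Chezy coefficient relates to Manning's n through C = R^(1/6) / n.
R^(1/6) = 2.33^(1/6) = 1.151399.
C = 1.151399 / 0.034 = 33.86 m^(1/2)/s.

33.86


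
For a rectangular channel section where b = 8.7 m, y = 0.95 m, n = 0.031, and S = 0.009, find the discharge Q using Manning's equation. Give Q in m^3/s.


For a rectangular channel, the cross-sectional area A = b * y = 8.7 * 0.95 = 8.26 m^2.
The wetted perimeter P = b + 2y = 8.7 + 2*0.95 = 10.6 m.
Hydraulic radius R = A/P = 8.26/10.6 = 0.7797 m.
Velocity V = (1/n)*R^(2/3)*S^(1/2) = (1/0.031)*0.7797^(2/3)*0.009^(1/2) = 2.5925 m/s.
Discharge Q = A * V = 8.26 * 2.5925 = 21.427 m^3/s.

21.427


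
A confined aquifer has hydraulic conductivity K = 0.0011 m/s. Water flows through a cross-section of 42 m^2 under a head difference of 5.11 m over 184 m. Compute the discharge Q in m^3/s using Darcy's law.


Darcy's law: Q = K * A * i, where i = dh/L.
Hydraulic gradient i = 5.11 / 184 = 0.027772.
Q = 0.0011 * 42 * 0.027772
  = 0.0013 m^3/s.

0.0013


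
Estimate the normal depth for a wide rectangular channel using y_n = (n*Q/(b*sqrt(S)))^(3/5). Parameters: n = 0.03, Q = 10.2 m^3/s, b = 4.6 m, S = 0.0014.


We use the wide-channel approximation y_n = (n*Q/(b*sqrt(S)))^(3/5).
sqrt(S) = sqrt(0.0014) = 0.037417.
Numerator: n*Q = 0.03 * 10.2 = 0.306.
Denominator: b*sqrt(S) = 4.6 * 0.037417 = 0.172118.
arg = 1.7779.
y_n = 1.7779^(3/5) = 1.4123 m.

1.4123


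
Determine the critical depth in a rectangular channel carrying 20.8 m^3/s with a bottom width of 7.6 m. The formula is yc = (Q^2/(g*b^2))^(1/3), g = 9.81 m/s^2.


Using yc = (Q^2 / (g * b^2))^(1/3):
Q^2 = 20.8^2 = 432.64.
g * b^2 = 9.81 * 7.6^2 = 9.81 * 57.76 = 566.63.
Q^2 / (g*b^2) = 432.64 / 566.63 = 0.7635.
yc = 0.7635^(1/3) = 0.914 m.

0.914


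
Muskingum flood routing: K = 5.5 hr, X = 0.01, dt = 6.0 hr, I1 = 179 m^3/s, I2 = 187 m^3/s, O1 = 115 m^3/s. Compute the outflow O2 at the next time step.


Muskingum coefficients:
denom = 2*K*(1-X) + dt = 2*5.5*(1-0.01) + 6.0 = 16.89.
C0 = (dt - 2*K*X)/denom = (6.0 - 2*5.5*0.01)/16.89 = 0.3487.
C1 = (dt + 2*K*X)/denom = (6.0 + 2*5.5*0.01)/16.89 = 0.3618.
C2 = (2*K*(1-X) - dt)/denom = 0.2895.
O2 = C0*I2 + C1*I1 + C2*O1
   = 0.3487*187 + 0.3618*179 + 0.2895*115
   = 163.26 m^3/s.

163.26


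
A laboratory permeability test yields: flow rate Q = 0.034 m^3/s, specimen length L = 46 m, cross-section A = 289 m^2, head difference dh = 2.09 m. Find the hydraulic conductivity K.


From K = Q*L / (A*dh):
Numerator: Q*L = 0.034 * 46 = 1.564.
Denominator: A*dh = 289 * 2.09 = 604.01.
K = 1.564 / 604.01 = 0.002589 m/s.

0.002589


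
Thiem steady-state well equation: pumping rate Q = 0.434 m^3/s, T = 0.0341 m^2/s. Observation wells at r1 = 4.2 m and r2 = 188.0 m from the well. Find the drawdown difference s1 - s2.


Thiem equation: s1 - s2 = Q/(2*pi*T) * ln(r2/r1).
ln(r2/r1) = ln(188.0/4.2) = 3.8014.
Q/(2*pi*T) = 0.434 / (2*pi*0.0341) = 0.434 / 0.2143 = 2.0256.
s1 - s2 = 2.0256 * 3.8014 = 7.7001 m.

7.7001


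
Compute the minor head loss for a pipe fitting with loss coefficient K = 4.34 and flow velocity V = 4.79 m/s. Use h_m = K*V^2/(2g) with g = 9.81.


Minor loss formula: h_m = K * V^2/(2g).
V^2 = 4.79^2 = 22.9441.
V^2/(2g) = 22.9441 / 19.62 = 1.1694 m.
h_m = 4.34 * 1.1694 = 5.0753 m.

5.0753


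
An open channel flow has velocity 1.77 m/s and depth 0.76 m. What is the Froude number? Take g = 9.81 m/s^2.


The Froude number is defined as Fr = V / sqrt(g*y).
g*y = 9.81 * 0.76 = 7.4556.
sqrt(g*y) = sqrt(7.4556) = 2.7305.
Fr = 1.77 / 2.7305 = 0.6482.

0.6482


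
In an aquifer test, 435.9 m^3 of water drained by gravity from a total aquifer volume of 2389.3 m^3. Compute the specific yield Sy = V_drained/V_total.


Specific yield Sy = Volume drained / Total volume.
Sy = 435.9 / 2389.3
   = 0.1824.

0.1824


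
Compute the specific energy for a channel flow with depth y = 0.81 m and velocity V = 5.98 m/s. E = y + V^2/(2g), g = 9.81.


Specific energy E = y + V^2/(2g).
Velocity head = V^2/(2g) = 5.98^2 / (2*9.81) = 35.7604 / 19.62 = 1.8227 m.
E = 0.81 + 1.8227 = 2.6327 m.

2.6327


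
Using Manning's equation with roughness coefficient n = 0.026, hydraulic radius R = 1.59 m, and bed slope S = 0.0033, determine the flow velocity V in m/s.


Manning's equation gives V = (1/n) * R^(2/3) * S^(1/2).
First, compute R^(2/3) = 1.59^(2/3) = 1.3623.
Next, S^(1/2) = 0.0033^(1/2) = 0.057446.
Then 1/n = 1/0.026 = 38.46.
V = 38.46 * 1.3623 * 0.057446 = 3.0099 m/s.

3.0099


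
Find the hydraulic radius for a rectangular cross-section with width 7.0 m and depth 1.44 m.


For a rectangular section:
Flow area A = b * y = 7.0 * 1.44 = 10.08 m^2.
Wetted perimeter P = b + 2y = 7.0 + 2*1.44 = 9.88 m.
Hydraulic radius R = A/P = 10.08 / 9.88 = 1.0202 m.

1.0202


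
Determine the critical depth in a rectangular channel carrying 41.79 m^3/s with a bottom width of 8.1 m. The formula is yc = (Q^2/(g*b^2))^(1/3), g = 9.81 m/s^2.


Using yc = (Q^2 / (g * b^2))^(1/3):
Q^2 = 41.79^2 = 1746.4.
g * b^2 = 9.81 * 8.1^2 = 9.81 * 65.61 = 643.63.
Q^2 / (g*b^2) = 1746.4 / 643.63 = 2.7134.
yc = 2.7134^(1/3) = 1.3948 m.

1.3948


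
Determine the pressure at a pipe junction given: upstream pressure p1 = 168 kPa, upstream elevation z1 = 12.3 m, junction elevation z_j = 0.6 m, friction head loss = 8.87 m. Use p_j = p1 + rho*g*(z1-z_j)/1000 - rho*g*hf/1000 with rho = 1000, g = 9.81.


Junction pressure: p_j = p1 + rho*g*(z1 - z_j)/1000 - rho*g*hf/1000.
Elevation term = 1000*9.81*(12.3 - 0.6)/1000 = 114.777 kPa.
Friction term = 1000*9.81*8.87/1000 = 87.015 kPa.
p_j = 168 + 114.777 - 87.015 = 195.76 kPa.

195.76


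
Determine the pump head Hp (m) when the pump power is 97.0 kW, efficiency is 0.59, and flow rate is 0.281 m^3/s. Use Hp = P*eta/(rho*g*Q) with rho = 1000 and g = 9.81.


Pump head formula: Hp = P * eta / (rho * g * Q).
Numerator: P * eta = 97.0 * 1000 * 0.59 = 57230.0 W.
Denominator: rho * g * Q = 1000 * 9.81 * 0.281 = 2756.61.
Hp = 57230.0 / 2756.61 = 20.76 m.

20.76


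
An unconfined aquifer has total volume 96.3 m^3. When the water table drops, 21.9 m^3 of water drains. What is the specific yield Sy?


Specific yield Sy = Volume drained / Total volume.
Sy = 21.9 / 96.3
   = 0.2274.

0.2274


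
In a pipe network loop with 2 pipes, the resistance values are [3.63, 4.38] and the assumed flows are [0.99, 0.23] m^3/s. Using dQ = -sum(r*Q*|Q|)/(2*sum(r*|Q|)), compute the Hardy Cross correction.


Numerator terms (r*Q*|Q|): 3.63*0.99*|0.99| = 3.5578; 4.38*0.23*|0.23| = 0.2317.
Sum of numerator = 3.7895.
Denominator terms (r*|Q|): 3.63*|0.99| = 3.5937; 4.38*|0.23| = 1.0074.
2 * sum of denominator = 2 * 4.6011 = 9.2022.
dQ = -3.7895 / 9.2022 = -0.4118 m^3/s.

-0.4118


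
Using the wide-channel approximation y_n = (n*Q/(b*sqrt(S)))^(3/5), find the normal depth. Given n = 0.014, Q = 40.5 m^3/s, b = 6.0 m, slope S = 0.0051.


We use the wide-channel approximation y_n = (n*Q/(b*sqrt(S)))^(3/5).
sqrt(S) = sqrt(0.0051) = 0.071414.
Numerator: n*Q = 0.014 * 40.5 = 0.567.
Denominator: b*sqrt(S) = 6.0 * 0.071414 = 0.428484.
arg = 1.3233.
y_n = 1.3233^(3/5) = 1.183 m.

1.183


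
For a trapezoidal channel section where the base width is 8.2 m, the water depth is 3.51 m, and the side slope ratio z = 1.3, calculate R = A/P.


For a trapezoidal section with side slope z:
A = (b + z*y)*y = (8.2 + 1.3*3.51)*3.51 = 44.798 m^2.
P = b + 2*y*sqrt(1 + z^2) = 8.2 + 2*3.51*sqrt(1 + 1.3^2) = 19.714 m.
R = A/P = 44.798 / 19.714 = 2.2724 m.

2.2724


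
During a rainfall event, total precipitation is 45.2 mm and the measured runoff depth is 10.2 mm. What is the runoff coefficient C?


The runoff coefficient C = runoff depth / rainfall depth.
C = 10.2 / 45.2
  = 0.2257.

0.2257


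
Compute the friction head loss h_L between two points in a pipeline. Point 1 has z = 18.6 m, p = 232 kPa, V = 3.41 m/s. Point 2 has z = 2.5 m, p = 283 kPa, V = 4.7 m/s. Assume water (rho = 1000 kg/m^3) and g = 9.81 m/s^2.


Total head at each section: H = z + p/(rho*g) + V^2/(2g).
H1 = 18.6 + 232*1000/(1000*9.81) + 3.41^2/(2*9.81)
   = 18.6 + 23.649 + 0.5927
   = 42.842 m.
H2 = 2.5 + 283*1000/(1000*9.81) + 4.7^2/(2*9.81)
   = 2.5 + 28.848 + 1.1259
   = 32.474 m.
h_L = H1 - H2 = 42.842 - 32.474 = 10.368 m.

10.368


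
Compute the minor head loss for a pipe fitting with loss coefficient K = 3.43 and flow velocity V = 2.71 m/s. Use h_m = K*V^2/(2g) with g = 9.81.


Minor loss formula: h_m = K * V^2/(2g).
V^2 = 2.71^2 = 7.3441.
V^2/(2g) = 7.3441 / 19.62 = 0.3743 m.
h_m = 3.43 * 0.3743 = 1.2839 m.

1.2839


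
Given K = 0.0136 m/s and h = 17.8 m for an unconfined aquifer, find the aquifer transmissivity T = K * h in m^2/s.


Transmissivity is defined as T = K * h.
T = 0.0136 * 17.8
  = 0.2421 m^2/s.

0.2421


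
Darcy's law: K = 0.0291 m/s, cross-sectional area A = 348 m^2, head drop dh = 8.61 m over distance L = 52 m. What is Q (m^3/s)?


Darcy's law: Q = K * A * i, where i = dh/L.
Hydraulic gradient i = 8.61 / 52 = 0.165577.
Q = 0.0291 * 348 * 0.165577
  = 1.6768 m^3/s.

1.6768


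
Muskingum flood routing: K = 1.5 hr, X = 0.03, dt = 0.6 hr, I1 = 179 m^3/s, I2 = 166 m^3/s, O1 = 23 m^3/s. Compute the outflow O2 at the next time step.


Muskingum coefficients:
denom = 2*K*(1-X) + dt = 2*1.5*(1-0.03) + 0.6 = 3.51.
C0 = (dt - 2*K*X)/denom = (0.6 - 2*1.5*0.03)/3.51 = 0.1453.
C1 = (dt + 2*K*X)/denom = (0.6 + 2*1.5*0.03)/3.51 = 0.1966.
C2 = (2*K*(1-X) - dt)/denom = 0.6581.
O2 = C0*I2 + C1*I1 + C2*O1
   = 0.1453*166 + 0.1966*179 + 0.6581*23
   = 74.44 m^3/s.

74.44


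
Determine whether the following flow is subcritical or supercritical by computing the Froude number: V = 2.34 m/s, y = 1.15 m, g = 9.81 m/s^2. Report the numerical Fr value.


The Froude number is defined as Fr = V / sqrt(g*y).
g*y = 9.81 * 1.15 = 11.2815.
sqrt(g*y) = sqrt(11.2815) = 3.3588.
Fr = 2.34 / 3.3588 = 0.6967.
Since Fr < 1, the flow is subcritical.

0.6967


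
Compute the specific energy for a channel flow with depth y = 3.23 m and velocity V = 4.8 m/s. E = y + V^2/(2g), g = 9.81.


Specific energy E = y + V^2/(2g).
Velocity head = V^2/(2g) = 4.8^2 / (2*9.81) = 23.04 / 19.62 = 1.1743 m.
E = 3.23 + 1.1743 = 4.4043 m.

4.4043


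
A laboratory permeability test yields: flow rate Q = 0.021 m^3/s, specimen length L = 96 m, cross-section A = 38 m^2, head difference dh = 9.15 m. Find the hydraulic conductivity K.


From K = Q*L / (A*dh):
Numerator: Q*L = 0.021 * 96 = 2.016.
Denominator: A*dh = 38 * 9.15 = 347.7.
K = 2.016 / 347.7 = 0.005798 m/s.

0.005798


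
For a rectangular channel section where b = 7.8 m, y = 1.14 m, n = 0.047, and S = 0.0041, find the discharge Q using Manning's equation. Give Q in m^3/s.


For a rectangular channel, the cross-sectional area A = b * y = 7.8 * 1.14 = 8.89 m^2.
The wetted perimeter P = b + 2y = 7.8 + 2*1.14 = 10.08 m.
Hydraulic radius R = A/P = 8.89/10.08 = 0.8821 m.
Velocity V = (1/n)*R^(2/3)*S^(1/2) = (1/0.047)*0.8821^(2/3)*0.0041^(1/2) = 1.2531 m/s.
Discharge Q = A * V = 8.89 * 1.2531 = 11.143 m^3/s.

11.143


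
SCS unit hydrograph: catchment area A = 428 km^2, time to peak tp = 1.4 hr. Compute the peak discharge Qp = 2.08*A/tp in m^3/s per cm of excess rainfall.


SCS formula: Qp = 2.08 * A / tp.
Qp = 2.08 * 428 / 1.4
   = 890.24 / 1.4
   = 635.89 m^3/s per cm.

635.89


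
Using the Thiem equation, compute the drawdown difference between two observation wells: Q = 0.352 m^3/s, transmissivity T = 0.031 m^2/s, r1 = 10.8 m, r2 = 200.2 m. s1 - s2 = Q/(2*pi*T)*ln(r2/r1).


Thiem equation: s1 - s2 = Q/(2*pi*T) * ln(r2/r1).
ln(r2/r1) = ln(200.2/10.8) = 2.9198.
Q/(2*pi*T) = 0.352 / (2*pi*0.031) = 0.352 / 0.1948 = 1.8072.
s1 - s2 = 1.8072 * 2.9198 = 5.2765 m.

5.2765


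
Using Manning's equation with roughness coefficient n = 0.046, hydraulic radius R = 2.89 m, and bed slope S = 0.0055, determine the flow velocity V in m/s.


Manning's equation gives V = (1/n) * R^(2/3) * S^(1/2).
First, compute R^(2/3) = 2.89^(2/3) = 2.0289.
Next, S^(1/2) = 0.0055^(1/2) = 0.074162.
Then 1/n = 1/0.046 = 21.74.
V = 21.74 * 2.0289 * 0.074162 = 3.2711 m/s.

3.2711


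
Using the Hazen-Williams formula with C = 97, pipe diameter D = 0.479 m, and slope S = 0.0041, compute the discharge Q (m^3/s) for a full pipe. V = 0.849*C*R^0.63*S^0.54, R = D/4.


For a full circular pipe, R = D/4 = 0.479/4 = 0.1197 m.
V = 0.849 * 97 * 0.1197^0.63 * 0.0041^0.54
  = 0.849 * 97 * 0.262611 * 0.051393
  = 1.1115 m/s.
Pipe area A = pi*D^2/4 = pi*0.479^2/4 = 0.1802 m^2.
Q = A * V = 0.1802 * 1.1115 = 0.2003 m^3/s.

0.2003


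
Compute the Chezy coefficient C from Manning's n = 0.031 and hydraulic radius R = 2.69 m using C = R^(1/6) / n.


The Chezy coefficient relates to Manning's n through C = R^(1/6) / n.
R^(1/6) = 2.69^(1/6) = 1.179303.
C = 1.179303 / 0.031 = 38.04 m^(1/2)/s.

38.04


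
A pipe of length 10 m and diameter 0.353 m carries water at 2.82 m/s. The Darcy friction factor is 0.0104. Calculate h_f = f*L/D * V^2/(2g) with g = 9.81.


Darcy-Weisbach equation: h_f = f * (L/D) * V^2/(2g).
f * L/D = 0.0104 * 10/0.353 = 0.2946.
V^2/(2g) = 2.82^2 / (2*9.81) = 7.9524 / 19.62 = 0.4053 m.
h_f = 0.2946 * 0.4053 = 0.119 m.

0.119


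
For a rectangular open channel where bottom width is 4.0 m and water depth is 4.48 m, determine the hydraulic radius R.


For a rectangular section:
Flow area A = b * y = 4.0 * 4.48 = 17.92 m^2.
Wetted perimeter P = b + 2y = 4.0 + 2*4.48 = 12.96 m.
Hydraulic radius R = A/P = 17.92 / 12.96 = 1.3827 m.

1.3827


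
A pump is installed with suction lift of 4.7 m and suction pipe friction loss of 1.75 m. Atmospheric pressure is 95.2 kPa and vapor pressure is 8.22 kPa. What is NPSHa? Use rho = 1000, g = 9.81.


NPSHa = p_atm/(rho*g) - z_s - hf_s - p_vap/(rho*g).
p_atm/(rho*g) = 95.2*1000 / (1000*9.81) = 9.704 m.
p_vap/(rho*g) = 8.22*1000 / (1000*9.81) = 0.838 m.
NPSHa = 9.704 - 4.7 - 1.75 - 0.838
      = 2.42 m.

2.42


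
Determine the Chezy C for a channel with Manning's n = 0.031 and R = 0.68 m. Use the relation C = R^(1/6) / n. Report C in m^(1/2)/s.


The Chezy coefficient relates to Manning's n through C = R^(1/6) / n.
R^(1/6) = 0.68^(1/6) = 0.937745.
C = 0.937745 / 0.031 = 30.25 m^(1/2)/s.

30.25


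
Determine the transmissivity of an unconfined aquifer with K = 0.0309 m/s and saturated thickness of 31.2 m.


Transmissivity is defined as T = K * h.
T = 0.0309 * 31.2
  = 0.9641 m^2/s.

0.9641


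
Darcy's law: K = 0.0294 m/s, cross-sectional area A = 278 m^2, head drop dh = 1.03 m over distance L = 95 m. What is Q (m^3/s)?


Darcy's law: Q = K * A * i, where i = dh/L.
Hydraulic gradient i = 1.03 / 95 = 0.010842.
Q = 0.0294 * 278 * 0.010842
  = 0.0886 m^3/s.

0.0886


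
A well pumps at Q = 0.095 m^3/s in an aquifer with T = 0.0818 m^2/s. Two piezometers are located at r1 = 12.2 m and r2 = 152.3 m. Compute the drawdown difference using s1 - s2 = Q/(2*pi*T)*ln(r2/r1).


Thiem equation: s1 - s2 = Q/(2*pi*T) * ln(r2/r1).
ln(r2/r1) = ln(152.3/12.2) = 2.5244.
Q/(2*pi*T) = 0.095 / (2*pi*0.0818) = 0.095 / 0.514 = 0.1848.
s1 - s2 = 0.1848 * 2.5244 = 0.4666 m.

0.4666


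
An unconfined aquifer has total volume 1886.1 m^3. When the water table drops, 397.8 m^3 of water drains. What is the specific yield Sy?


Specific yield Sy = Volume drained / Total volume.
Sy = 397.8 / 1886.1
   = 0.2109.

0.2109


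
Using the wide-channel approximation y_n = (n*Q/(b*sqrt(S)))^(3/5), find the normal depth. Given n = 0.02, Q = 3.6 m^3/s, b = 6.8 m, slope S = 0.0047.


We use the wide-channel approximation y_n = (n*Q/(b*sqrt(S)))^(3/5).
sqrt(S) = sqrt(0.0047) = 0.068557.
Numerator: n*Q = 0.02 * 3.6 = 0.072.
Denominator: b*sqrt(S) = 6.8 * 0.068557 = 0.466188.
arg = 0.1544.
y_n = 0.1544^(3/5) = 0.326 m.

0.326


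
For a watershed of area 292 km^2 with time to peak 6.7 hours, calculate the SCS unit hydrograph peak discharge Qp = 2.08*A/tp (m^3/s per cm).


SCS formula: Qp = 2.08 * A / tp.
Qp = 2.08 * 292 / 6.7
   = 607.36 / 6.7
   = 90.65 m^3/s per cm.

90.65


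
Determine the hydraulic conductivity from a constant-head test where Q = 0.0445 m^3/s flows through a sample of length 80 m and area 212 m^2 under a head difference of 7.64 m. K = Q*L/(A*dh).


From K = Q*L / (A*dh):
Numerator: Q*L = 0.0445 * 80 = 3.56.
Denominator: A*dh = 212 * 7.64 = 1619.68.
K = 3.56 / 1619.68 = 0.002198 m/s.

0.002198


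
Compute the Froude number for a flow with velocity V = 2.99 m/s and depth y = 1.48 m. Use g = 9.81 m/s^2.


The Froude number is defined as Fr = V / sqrt(g*y).
g*y = 9.81 * 1.48 = 14.5188.
sqrt(g*y) = sqrt(14.5188) = 3.8104.
Fr = 2.99 / 3.8104 = 0.7847.

0.7847


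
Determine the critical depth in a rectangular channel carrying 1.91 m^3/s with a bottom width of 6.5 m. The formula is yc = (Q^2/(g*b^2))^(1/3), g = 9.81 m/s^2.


Using yc = (Q^2 / (g * b^2))^(1/3):
Q^2 = 1.91^2 = 3.65.
g * b^2 = 9.81 * 6.5^2 = 9.81 * 42.25 = 414.47.
Q^2 / (g*b^2) = 3.65 / 414.47 = 0.0088.
yc = 0.0088^(1/3) = 0.2065 m.

0.2065


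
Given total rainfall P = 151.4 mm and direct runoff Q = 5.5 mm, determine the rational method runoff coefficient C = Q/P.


The runoff coefficient C = runoff depth / rainfall depth.
C = 5.5 / 151.4
  = 0.0363.

0.0363


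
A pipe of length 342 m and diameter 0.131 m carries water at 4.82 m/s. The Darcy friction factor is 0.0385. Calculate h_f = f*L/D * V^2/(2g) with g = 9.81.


Darcy-Weisbach equation: h_f = f * (L/D) * V^2/(2g).
f * L/D = 0.0385 * 342/0.131 = 100.5115.
V^2/(2g) = 4.82^2 / (2*9.81) = 23.2324 / 19.62 = 1.1841 m.
h_f = 100.5115 * 1.1841 = 119.017 m.

119.017


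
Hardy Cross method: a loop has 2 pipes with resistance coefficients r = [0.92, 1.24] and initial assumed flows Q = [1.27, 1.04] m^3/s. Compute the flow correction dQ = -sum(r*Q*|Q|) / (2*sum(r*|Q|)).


Numerator terms (r*Q*|Q|): 0.92*1.27*|1.27| = 1.4839; 1.24*1.04*|1.04| = 1.3412.
Sum of numerator = 2.8251.
Denominator terms (r*|Q|): 0.92*|1.27| = 1.1684; 1.24*|1.04| = 1.2896.
2 * sum of denominator = 2 * 2.458 = 4.916.
dQ = -2.8251 / 4.916 = -0.5747 m^3/s.

-0.5747


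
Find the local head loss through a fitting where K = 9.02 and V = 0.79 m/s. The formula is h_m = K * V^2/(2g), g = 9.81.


Minor loss formula: h_m = K * V^2/(2g).
V^2 = 0.79^2 = 0.6241.
V^2/(2g) = 0.6241 / 19.62 = 0.0318 m.
h_m = 9.02 * 0.0318 = 0.2869 m.

0.2869


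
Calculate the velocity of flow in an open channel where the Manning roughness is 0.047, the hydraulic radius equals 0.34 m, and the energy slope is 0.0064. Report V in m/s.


Manning's equation gives V = (1/n) * R^(2/3) * S^(1/2).
First, compute R^(2/3) = 0.34^(2/3) = 0.4871.
Next, S^(1/2) = 0.0064^(1/2) = 0.08.
Then 1/n = 1/0.047 = 21.28.
V = 21.28 * 0.4871 * 0.08 = 0.8292 m/s.

0.8292


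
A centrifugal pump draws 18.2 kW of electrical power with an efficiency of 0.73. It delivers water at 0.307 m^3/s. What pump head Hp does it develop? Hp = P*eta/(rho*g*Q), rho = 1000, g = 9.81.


Pump head formula: Hp = P * eta / (rho * g * Q).
Numerator: P * eta = 18.2 * 1000 * 0.73 = 13286.0 W.
Denominator: rho * g * Q = 1000 * 9.81 * 0.307 = 3011.67.
Hp = 13286.0 / 3011.67 = 4.41 m.

4.41


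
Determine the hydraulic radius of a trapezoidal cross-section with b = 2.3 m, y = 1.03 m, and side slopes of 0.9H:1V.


For a trapezoidal section with side slope z:
A = (b + z*y)*y = (2.3 + 0.9*1.03)*1.03 = 3.324 m^2.
P = b + 2*y*sqrt(1 + z^2) = 2.3 + 2*1.03*sqrt(1 + 0.9^2) = 5.071 m.
R = A/P = 3.324 / 5.071 = 0.6554 m.

0.6554


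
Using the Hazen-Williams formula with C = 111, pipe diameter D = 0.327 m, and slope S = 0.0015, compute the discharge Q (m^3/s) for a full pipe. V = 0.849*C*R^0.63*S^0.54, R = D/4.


For a full circular pipe, R = D/4 = 0.327/4 = 0.0818 m.
V = 0.849 * 111 * 0.0818^0.63 * 0.0015^0.54
  = 0.849 * 111 * 0.206475 * 0.02986
  = 0.581 m/s.
Pipe area A = pi*D^2/4 = pi*0.327^2/4 = 0.084 m^2.
Q = A * V = 0.084 * 0.581 = 0.0488 m^3/s.

0.0488


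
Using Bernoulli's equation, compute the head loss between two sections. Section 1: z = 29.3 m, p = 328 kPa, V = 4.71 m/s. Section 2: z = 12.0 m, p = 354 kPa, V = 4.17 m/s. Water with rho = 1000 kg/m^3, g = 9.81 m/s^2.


Total head at each section: H = z + p/(rho*g) + V^2/(2g).
H1 = 29.3 + 328*1000/(1000*9.81) + 4.71^2/(2*9.81)
   = 29.3 + 33.435 + 1.1307
   = 63.866 m.
H2 = 12.0 + 354*1000/(1000*9.81) + 4.17^2/(2*9.81)
   = 12.0 + 36.086 + 0.8863
   = 48.972 m.
h_L = H1 - H2 = 63.866 - 48.972 = 14.894 m.

14.894


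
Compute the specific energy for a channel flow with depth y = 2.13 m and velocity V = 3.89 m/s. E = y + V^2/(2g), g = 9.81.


Specific energy E = y + V^2/(2g).
Velocity head = V^2/(2g) = 3.89^2 / (2*9.81) = 15.1321 / 19.62 = 0.7713 m.
E = 2.13 + 0.7713 = 2.9013 m.

2.9013


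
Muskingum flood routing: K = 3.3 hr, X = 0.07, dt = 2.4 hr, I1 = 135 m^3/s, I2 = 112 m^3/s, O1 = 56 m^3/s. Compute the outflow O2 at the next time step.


Muskingum coefficients:
denom = 2*K*(1-X) + dt = 2*3.3*(1-0.07) + 2.4 = 8.538.
C0 = (dt - 2*K*X)/denom = (2.4 - 2*3.3*0.07)/8.538 = 0.227.
C1 = (dt + 2*K*X)/denom = (2.4 + 2*3.3*0.07)/8.538 = 0.3352.
C2 = (2*K*(1-X) - dt)/denom = 0.4378.
O2 = C0*I2 + C1*I1 + C2*O1
   = 0.227*112 + 0.3352*135 + 0.4378*56
   = 95.19 m^3/s.

95.19


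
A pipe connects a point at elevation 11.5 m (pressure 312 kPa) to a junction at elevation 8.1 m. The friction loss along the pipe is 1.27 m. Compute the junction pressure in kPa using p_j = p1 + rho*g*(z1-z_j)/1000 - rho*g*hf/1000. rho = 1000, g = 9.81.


Junction pressure: p_j = p1 + rho*g*(z1 - z_j)/1000 - rho*g*hf/1000.
Elevation term = 1000*9.81*(11.5 - 8.1)/1000 = 33.354 kPa.
Friction term = 1000*9.81*1.27/1000 = 12.459 kPa.
p_j = 312 + 33.354 - 12.459 = 332.9 kPa.

332.9


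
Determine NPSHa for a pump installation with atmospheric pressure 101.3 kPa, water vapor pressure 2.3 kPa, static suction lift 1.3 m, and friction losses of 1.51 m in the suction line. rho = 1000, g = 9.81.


NPSHa = p_atm/(rho*g) - z_s - hf_s - p_vap/(rho*g).
p_atm/(rho*g) = 101.3*1000 / (1000*9.81) = 10.326 m.
p_vap/(rho*g) = 2.3*1000 / (1000*9.81) = 0.234 m.
NPSHa = 10.326 - 1.3 - 1.51 - 0.234
      = 7.28 m.

7.28


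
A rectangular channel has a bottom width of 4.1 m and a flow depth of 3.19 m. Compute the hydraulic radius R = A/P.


For a rectangular section:
Flow area A = b * y = 4.1 * 3.19 = 13.08 m^2.
Wetted perimeter P = b + 2y = 4.1 + 2*3.19 = 10.48 m.
Hydraulic radius R = A/P = 13.08 / 10.48 = 1.248 m.

1.248


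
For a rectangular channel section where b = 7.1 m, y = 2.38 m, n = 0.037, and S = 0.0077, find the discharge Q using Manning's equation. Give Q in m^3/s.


For a rectangular channel, the cross-sectional area A = b * y = 7.1 * 2.38 = 16.9 m^2.
The wetted perimeter P = b + 2y = 7.1 + 2*2.38 = 11.86 m.
Hydraulic radius R = A/P = 16.9/11.86 = 1.4248 m.
Velocity V = (1/n)*R^(2/3)*S^(1/2) = (1/0.037)*1.4248^(2/3)*0.0077^(1/2) = 3.0029 m/s.
Discharge Q = A * V = 16.9 * 3.0029 = 50.743 m^3/s.

50.743


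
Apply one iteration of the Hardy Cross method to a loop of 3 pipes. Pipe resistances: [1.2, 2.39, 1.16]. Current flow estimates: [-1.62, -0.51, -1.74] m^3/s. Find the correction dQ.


Numerator terms (r*Q*|Q|): 1.2*-1.62*|-1.62| = -3.1493; 2.39*-0.51*|-0.51| = -0.6216; 1.16*-1.74*|-1.74| = -3.512.
Sum of numerator = -7.2829.
Denominator terms (r*|Q|): 1.2*|-1.62| = 1.944; 2.39*|-0.51| = 1.2189; 1.16*|-1.74| = 2.0184.
2 * sum of denominator = 2 * 5.1813 = 10.3626.
dQ = --7.2829 / 10.3626 = 0.7028 m^3/s.

0.7028


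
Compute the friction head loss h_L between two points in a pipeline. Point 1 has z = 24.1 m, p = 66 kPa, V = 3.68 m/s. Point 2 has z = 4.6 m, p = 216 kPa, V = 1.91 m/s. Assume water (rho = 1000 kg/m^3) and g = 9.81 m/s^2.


Total head at each section: H = z + p/(rho*g) + V^2/(2g).
H1 = 24.1 + 66*1000/(1000*9.81) + 3.68^2/(2*9.81)
   = 24.1 + 6.728 + 0.6902
   = 31.518 m.
H2 = 4.6 + 216*1000/(1000*9.81) + 1.91^2/(2*9.81)
   = 4.6 + 22.018 + 0.1859
   = 26.804 m.
h_L = H1 - H2 = 31.518 - 26.804 = 4.714 m.

4.714


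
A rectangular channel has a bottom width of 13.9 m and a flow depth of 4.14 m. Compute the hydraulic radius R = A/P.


For a rectangular section:
Flow area A = b * y = 13.9 * 4.14 = 57.55 m^2.
Wetted perimeter P = b + 2y = 13.9 + 2*4.14 = 22.18 m.
Hydraulic radius R = A/P = 57.55 / 22.18 = 2.5945 m.

2.5945


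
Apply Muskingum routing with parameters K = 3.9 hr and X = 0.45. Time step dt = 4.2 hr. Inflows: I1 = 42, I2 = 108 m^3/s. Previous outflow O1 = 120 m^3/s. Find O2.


Muskingum coefficients:
denom = 2*K*(1-X) + dt = 2*3.9*(1-0.45) + 4.2 = 8.49.
C0 = (dt - 2*K*X)/denom = (4.2 - 2*3.9*0.45)/8.49 = 0.0813.
C1 = (dt + 2*K*X)/denom = (4.2 + 2*3.9*0.45)/8.49 = 0.9081.
C2 = (2*K*(1-X) - dt)/denom = 0.0106.
O2 = C0*I2 + C1*I1 + C2*O1
   = 0.0813*108 + 0.9081*42 + 0.0106*120
   = 48.19 m^3/s.

48.19


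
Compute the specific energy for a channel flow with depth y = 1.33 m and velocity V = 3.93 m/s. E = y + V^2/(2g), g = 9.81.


Specific energy E = y + V^2/(2g).
Velocity head = V^2/(2g) = 3.93^2 / (2*9.81) = 15.4449 / 19.62 = 0.7872 m.
E = 1.33 + 0.7872 = 2.1172 m.

2.1172


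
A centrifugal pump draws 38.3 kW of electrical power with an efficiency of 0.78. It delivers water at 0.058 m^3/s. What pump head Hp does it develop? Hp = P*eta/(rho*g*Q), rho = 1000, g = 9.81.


Pump head formula: Hp = P * eta / (rho * g * Q).
Numerator: P * eta = 38.3 * 1000 * 0.78 = 29874.0 W.
Denominator: rho * g * Q = 1000 * 9.81 * 0.058 = 568.98.
Hp = 29874.0 / 568.98 = 52.5 m.

52.5


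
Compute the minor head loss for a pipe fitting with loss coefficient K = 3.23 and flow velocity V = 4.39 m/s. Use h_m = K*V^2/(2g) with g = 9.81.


Minor loss formula: h_m = K * V^2/(2g).
V^2 = 4.39^2 = 19.2721.
V^2/(2g) = 19.2721 / 19.62 = 0.9823 m.
h_m = 3.23 * 0.9823 = 3.1727 m.

3.1727


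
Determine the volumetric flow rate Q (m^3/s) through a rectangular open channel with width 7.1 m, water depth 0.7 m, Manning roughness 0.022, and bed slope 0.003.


For a rectangular channel, the cross-sectional area A = b * y = 7.1 * 0.7 = 4.97 m^2.
The wetted perimeter P = b + 2y = 7.1 + 2*0.7 = 8.5 m.
Hydraulic radius R = A/P = 4.97/8.5 = 0.5847 m.
Velocity V = (1/n)*R^(2/3)*S^(1/2) = (1/0.022)*0.5847^(2/3)*0.003^(1/2) = 1.7409 m/s.
Discharge Q = A * V = 4.97 * 1.7409 = 8.652 m^3/s.

8.652


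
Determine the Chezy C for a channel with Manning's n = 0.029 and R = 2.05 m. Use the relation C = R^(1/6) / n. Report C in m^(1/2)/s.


The Chezy coefficient relates to Manning's n through C = R^(1/6) / n.
R^(1/6) = 2.05^(1/6) = 1.127091.
C = 1.127091 / 0.029 = 38.87 m^(1/2)/s.

38.87


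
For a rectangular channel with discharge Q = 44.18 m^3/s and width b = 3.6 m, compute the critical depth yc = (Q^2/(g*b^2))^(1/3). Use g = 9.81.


Using yc = (Q^2 / (g * b^2))^(1/3):
Q^2 = 44.18^2 = 1951.87.
g * b^2 = 9.81 * 3.6^2 = 9.81 * 12.96 = 127.14.
Q^2 / (g*b^2) = 1951.87 / 127.14 = 15.3521.
yc = 15.3521^(1/3) = 2.4854 m.

2.4854


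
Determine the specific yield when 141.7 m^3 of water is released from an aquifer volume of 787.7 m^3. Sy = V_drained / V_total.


Specific yield Sy = Volume drained / Total volume.
Sy = 141.7 / 787.7
   = 0.1799.

0.1799


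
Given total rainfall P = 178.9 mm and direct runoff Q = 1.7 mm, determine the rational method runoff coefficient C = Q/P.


The runoff coefficient C = runoff depth / rainfall depth.
C = 1.7 / 178.9
  = 0.0095.

0.0095


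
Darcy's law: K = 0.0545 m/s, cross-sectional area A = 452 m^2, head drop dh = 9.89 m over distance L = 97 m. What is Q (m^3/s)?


Darcy's law: Q = K * A * i, where i = dh/L.
Hydraulic gradient i = 9.89 / 97 = 0.101959.
Q = 0.0545 * 452 * 0.101959
  = 2.5117 m^3/s.

2.5117


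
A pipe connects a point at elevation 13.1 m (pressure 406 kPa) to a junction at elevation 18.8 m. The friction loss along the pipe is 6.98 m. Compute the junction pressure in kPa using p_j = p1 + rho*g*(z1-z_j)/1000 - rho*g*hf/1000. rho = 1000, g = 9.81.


Junction pressure: p_j = p1 + rho*g*(z1 - z_j)/1000 - rho*g*hf/1000.
Elevation term = 1000*9.81*(13.1 - 18.8)/1000 = -55.917 kPa.
Friction term = 1000*9.81*6.98/1000 = 68.474 kPa.
p_j = 406 + -55.917 - 68.474 = 281.61 kPa.

281.61


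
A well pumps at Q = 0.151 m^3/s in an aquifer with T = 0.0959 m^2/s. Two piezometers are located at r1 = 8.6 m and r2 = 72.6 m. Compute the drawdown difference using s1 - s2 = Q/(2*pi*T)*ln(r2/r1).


Thiem equation: s1 - s2 = Q/(2*pi*T) * ln(r2/r1).
ln(r2/r1) = ln(72.6/8.6) = 2.1332.
Q/(2*pi*T) = 0.151 / (2*pi*0.0959) = 0.151 / 0.6026 = 0.2506.
s1 - s2 = 0.2506 * 2.1332 = 0.5346 m.

0.5346


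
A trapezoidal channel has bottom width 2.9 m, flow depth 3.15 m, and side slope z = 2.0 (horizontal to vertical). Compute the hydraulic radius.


For a trapezoidal section with side slope z:
A = (b + z*y)*y = (2.9 + 2.0*3.15)*3.15 = 28.98 m^2.
P = b + 2*y*sqrt(1 + z^2) = 2.9 + 2*3.15*sqrt(1 + 2.0^2) = 16.987 m.
R = A/P = 28.98 / 16.987 = 1.706 m.

1.706
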